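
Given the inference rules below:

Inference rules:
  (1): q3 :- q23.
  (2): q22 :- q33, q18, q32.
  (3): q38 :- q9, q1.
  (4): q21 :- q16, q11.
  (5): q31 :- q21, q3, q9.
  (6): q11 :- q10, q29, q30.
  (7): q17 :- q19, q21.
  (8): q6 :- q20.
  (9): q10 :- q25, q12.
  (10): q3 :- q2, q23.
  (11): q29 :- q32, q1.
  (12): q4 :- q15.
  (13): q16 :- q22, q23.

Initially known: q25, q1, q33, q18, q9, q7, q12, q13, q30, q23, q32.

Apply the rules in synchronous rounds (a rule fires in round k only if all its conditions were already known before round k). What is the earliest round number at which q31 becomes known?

4

Round 1: (1) [q3 :- q23.]; (2) [q22 :- q33, q18, q32.]; (3) [q38 :- q9, q1.]; (9) [q10 :- q25, q12.]; (11) [q29 :- q32, q1.]. New: q3, q22, q38, q10, q29.
Round 2: (6) [q11 :- q10, q29, q30.]; (13) [q16 :- q22, q23.]. New: q11, q16.
Round 3: (4) [q21 :- q16, q11.]. New: q21.
Round 4: (5) [q31 :- q21, q3, q9.]. New: q31.
q31 first appears in round 4.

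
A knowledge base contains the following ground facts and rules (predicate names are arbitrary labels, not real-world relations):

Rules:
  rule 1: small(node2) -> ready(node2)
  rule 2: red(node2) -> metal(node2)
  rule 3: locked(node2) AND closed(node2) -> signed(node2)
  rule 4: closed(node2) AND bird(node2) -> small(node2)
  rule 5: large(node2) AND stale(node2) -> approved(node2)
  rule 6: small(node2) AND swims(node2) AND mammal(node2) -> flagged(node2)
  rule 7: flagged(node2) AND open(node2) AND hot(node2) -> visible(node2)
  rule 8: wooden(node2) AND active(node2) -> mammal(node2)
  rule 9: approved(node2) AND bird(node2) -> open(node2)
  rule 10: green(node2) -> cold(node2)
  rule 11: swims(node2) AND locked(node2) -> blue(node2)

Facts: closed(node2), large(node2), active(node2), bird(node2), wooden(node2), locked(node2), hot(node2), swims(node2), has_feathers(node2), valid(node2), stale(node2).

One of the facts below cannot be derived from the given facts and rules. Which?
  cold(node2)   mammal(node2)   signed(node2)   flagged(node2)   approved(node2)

Round 1 — rule 3, rule 4, rule 5, rule 8, rule 11, derive signed(node2), small(node2), approved(node2), mammal(node2), blue(node2).
Round 2 — rule 1, rule 6, rule 9, derive ready(node2), flagged(node2), open(node2).
Round 3 — rule 7, derive visible(node2).
Derived: signed(node2) (round 1), approved(node2) (round 1), mammal(node2) (round 1), flagged(node2) (round 2). cold(node2) never appears in any round.

cold(node2)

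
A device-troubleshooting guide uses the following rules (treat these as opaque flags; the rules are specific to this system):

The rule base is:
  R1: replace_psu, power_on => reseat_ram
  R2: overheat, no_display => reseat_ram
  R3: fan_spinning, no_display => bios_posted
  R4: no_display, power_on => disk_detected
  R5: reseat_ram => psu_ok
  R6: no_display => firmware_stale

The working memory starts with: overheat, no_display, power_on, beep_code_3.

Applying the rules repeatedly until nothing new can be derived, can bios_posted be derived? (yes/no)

Round 1: R2 [overheat, no_display => reseat_ram]; R4 [no_display, power_on => disk_detected]; R6 [no_display => firmware_stale]. Adds reseat_ram, disk_detected, firmware_stale.
Round 2: R5 [reseat_ram => psu_ok]. Adds psu_ok.
Fixed point reached. bios_posted is concluded only by R3; R3 needs fan_spinning (never derived).

no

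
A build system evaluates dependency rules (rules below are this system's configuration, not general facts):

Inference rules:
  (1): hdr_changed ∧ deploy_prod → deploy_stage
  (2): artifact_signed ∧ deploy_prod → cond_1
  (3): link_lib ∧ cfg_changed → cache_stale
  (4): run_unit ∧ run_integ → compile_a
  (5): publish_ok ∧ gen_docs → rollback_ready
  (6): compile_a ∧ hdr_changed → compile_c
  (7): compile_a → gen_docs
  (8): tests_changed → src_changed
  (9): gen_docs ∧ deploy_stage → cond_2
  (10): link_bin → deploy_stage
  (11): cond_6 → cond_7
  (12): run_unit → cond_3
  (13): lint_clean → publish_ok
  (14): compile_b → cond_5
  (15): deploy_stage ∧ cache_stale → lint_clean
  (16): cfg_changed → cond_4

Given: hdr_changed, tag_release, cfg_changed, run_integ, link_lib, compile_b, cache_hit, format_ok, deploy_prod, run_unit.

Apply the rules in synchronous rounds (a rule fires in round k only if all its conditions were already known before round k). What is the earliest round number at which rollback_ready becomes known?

Round 1: (1) [hdr_changed ∧ deploy_prod → deploy_stage]; (3) [link_lib ∧ cfg_changed → cache_stale]; (4) [run_unit ∧ run_integ → compile_a]; (12) [run_unit → cond_3]; (14) [compile_b → cond_5]; (16) [cfg_changed → cond_4]. New: deploy_stage, cache_stale, compile_a, cond_3, cond_5, cond_4.
Round 2: (6) [compile_a ∧ hdr_changed → compile_c]; (7) [compile_a → gen_docs]; (15) [deploy_stage ∧ cache_stale → lint_clean]. New: compile_c, gen_docs, lint_clean.
Round 3: (9) [gen_docs ∧ deploy_stage → cond_2]; (13) [lint_clean → publish_ok]. New: cond_2, publish_ok.
Round 4: (5) [publish_ok ∧ gen_docs → rollback_ready]. New: rollback_ready.
rollback_ready first appears in round 4.

4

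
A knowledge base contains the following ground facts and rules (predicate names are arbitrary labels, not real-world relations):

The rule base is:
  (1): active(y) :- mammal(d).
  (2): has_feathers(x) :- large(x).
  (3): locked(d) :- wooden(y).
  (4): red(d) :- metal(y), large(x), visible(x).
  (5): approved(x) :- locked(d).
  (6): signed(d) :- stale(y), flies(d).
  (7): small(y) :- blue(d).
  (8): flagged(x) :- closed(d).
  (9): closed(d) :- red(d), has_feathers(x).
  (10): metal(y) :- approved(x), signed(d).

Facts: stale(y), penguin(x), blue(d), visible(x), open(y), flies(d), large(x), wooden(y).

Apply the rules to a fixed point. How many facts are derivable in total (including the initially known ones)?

Round 1 — (2), (3), (6), (7), derive has_feathers(x), locked(d), signed(d), small(y).
Round 2 — (5), derive approved(x).
Round 3 — (10), derive metal(y).
Round 4 — (4), derive red(d).
Round 5 — (9), derive closed(d).
Round 6 — (8), derive flagged(x).
Closure: {approved(x), blue(d), closed(d), flagged(x), flies(d), has_feathers(x), large(x), locked(d), metal(y), open(y), penguin(x), red(d), signed(d), small(y), stale(y), visible(x), wooden(y)} — 17 facts.

17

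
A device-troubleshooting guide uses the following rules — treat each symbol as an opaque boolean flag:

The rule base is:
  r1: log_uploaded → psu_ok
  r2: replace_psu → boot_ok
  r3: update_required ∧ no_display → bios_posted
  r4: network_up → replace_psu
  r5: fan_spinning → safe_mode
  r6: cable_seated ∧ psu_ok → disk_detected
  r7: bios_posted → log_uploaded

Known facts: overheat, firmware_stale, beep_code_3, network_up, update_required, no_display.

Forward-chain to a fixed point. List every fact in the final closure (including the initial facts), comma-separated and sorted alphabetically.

Round 1 fires r3, r4, giving bios_posted, replace_psu.
Round 2 fires r2, r7, giving boot_ok, log_uploaded.
Round 3 fires r1, giving psu_ok.

beep_code_3, bios_posted, boot_ok, firmware_stale, log_uploaded, network_up, no_display, overheat, psu_ok, replace_psu, update_required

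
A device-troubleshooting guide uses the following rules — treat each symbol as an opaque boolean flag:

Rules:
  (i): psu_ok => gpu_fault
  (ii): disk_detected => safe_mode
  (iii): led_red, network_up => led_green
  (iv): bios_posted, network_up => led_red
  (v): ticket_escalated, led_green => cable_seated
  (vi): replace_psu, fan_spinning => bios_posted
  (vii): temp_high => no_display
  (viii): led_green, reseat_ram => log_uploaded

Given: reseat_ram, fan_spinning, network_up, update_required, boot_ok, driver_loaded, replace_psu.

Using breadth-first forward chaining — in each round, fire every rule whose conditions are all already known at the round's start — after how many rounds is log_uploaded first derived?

Round 1: (vi) [replace_psu, fan_spinning => bios_posted]. Adds bios_posted.
Round 2: (iv) [bios_posted, network_up => led_red]. Adds led_red.
Round 3: (iii) [led_red, network_up => led_green]. Adds led_green.
Round 4: (viii) [led_green, reseat_ram => log_uploaded]. Adds log_uploaded.
log_uploaded first appears in round 4.

4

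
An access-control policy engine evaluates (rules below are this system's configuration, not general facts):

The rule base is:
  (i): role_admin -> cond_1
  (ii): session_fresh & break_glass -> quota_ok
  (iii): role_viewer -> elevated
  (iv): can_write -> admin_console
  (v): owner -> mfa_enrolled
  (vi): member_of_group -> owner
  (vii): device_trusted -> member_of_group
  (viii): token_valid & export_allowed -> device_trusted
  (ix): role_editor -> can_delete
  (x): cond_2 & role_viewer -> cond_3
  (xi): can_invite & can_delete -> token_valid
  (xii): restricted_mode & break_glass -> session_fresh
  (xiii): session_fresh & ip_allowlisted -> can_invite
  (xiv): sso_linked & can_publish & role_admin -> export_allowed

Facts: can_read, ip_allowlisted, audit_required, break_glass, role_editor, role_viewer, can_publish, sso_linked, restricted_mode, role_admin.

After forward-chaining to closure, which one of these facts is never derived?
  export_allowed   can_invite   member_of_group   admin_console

admin_console

Round 1 fires (i), (iii), (ix), (xii), (xiv), giving cond_1, elevated, can_delete, session_fresh, export_allowed.
Round 2 fires (ii), (xiii), giving quota_ok, can_invite.
Round 3 fires (xi), giving token_valid.
Round 4 fires (viii), giving device_trusted.
Round 5 fires (vii), giving member_of_group.
Round 6 fires (vi), giving owner.
Round 7 fires (v), giving mfa_enrolled.
Derived: member_of_group (round 5), export_allowed (round 1), can_invite (round 2). admin_console never appears in any round.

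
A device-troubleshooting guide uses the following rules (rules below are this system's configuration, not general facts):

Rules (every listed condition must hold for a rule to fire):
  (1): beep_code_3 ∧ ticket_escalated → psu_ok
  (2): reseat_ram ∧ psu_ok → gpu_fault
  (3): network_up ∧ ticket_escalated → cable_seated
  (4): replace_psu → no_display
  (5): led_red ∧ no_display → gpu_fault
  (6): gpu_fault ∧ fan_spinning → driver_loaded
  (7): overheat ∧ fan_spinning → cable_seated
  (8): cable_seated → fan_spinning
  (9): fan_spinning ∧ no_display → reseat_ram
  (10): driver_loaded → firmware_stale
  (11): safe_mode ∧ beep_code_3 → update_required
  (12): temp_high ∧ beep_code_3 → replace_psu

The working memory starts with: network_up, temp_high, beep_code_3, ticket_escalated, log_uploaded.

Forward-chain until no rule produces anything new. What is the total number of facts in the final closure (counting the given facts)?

Round 1: (1) [beep_code_3 ∧ ticket_escalated → psu_ok]; (3) [network_up ∧ ticket_escalated → cable_seated]; (12) [temp_high ∧ beep_code_3 → replace_psu]. Adds psu_ok, cable_seated, replace_psu.
Round 2: (4) [replace_psu → no_display]; (8) [cable_seated → fan_spinning]. Adds no_display, fan_spinning.
Round 3: (9) [fan_spinning ∧ no_display → reseat_ram]. Adds reseat_ram.
Round 4: (2) [reseat_ram ∧ psu_ok → gpu_fault]. Adds gpu_fault.
Round 5: (6) [gpu_fault ∧ fan_spinning → driver_loaded]. Adds driver_loaded.
Round 6: (10) [driver_loaded → firmware_stale]. Adds firmware_stale.
Closure: {beep_code_3, cable_seated, driver_loaded, fan_spinning, firmware_stale, gpu_fault, log_uploaded, network_up, no_display, psu_ok, replace_psu, reseat_ram, temp_high, ticket_escalated} — 14 facts.

14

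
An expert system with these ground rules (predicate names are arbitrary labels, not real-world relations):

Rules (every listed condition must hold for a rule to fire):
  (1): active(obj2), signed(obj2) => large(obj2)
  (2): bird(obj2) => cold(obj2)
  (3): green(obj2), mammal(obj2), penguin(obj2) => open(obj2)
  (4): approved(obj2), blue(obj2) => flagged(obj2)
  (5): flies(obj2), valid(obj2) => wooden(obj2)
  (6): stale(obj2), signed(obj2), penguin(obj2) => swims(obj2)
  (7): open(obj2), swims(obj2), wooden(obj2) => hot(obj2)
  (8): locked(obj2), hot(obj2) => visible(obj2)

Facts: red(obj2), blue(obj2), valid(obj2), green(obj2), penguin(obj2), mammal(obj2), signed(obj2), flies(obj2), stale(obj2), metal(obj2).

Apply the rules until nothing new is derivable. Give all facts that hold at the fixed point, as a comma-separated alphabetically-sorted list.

Round 1 — (3), (5), (6), derive open(obj2), wooden(obj2), swims(obj2).
Round 2 — (7), derive hot(obj2).

blue(obj2), flies(obj2), green(obj2), hot(obj2), mammal(obj2), metal(obj2), open(obj2), penguin(obj2), red(obj2), signed(obj2), stale(obj2), swims(obj2), valid(obj2), wooden(obj2)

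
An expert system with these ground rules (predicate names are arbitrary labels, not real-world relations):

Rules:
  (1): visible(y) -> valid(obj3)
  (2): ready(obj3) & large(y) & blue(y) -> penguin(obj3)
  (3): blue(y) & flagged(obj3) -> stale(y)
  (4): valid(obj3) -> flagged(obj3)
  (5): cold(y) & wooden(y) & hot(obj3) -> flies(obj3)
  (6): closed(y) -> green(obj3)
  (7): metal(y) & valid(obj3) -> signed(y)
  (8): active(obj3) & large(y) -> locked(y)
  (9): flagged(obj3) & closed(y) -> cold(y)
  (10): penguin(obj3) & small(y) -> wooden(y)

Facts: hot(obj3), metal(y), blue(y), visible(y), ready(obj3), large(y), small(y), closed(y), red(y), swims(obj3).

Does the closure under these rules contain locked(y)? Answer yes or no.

Round 1: (1) [visible(y) -> valid(obj3)]; (2) [ready(obj3) & large(y) & blue(y) -> penguin(obj3)]; (6) [closed(y) -> green(obj3)]. New: valid(obj3), penguin(obj3), green(obj3).
Round 2: (4) [valid(obj3) -> flagged(obj3)]; (7) [metal(y) & valid(obj3) -> signed(y)]; (10) [penguin(obj3) & small(y) -> wooden(y)]. New: flagged(obj3), signed(y), wooden(y).
Round 3: (3) [blue(y) & flagged(obj3) -> stale(y)]; (9) [flagged(obj3) & closed(y) -> cold(y)]. New: stale(y), cold(y).
Round 4: (5) [cold(y) & wooden(y) & hot(obj3) -> flies(obj3)]. New: flies(obj3).
Fixed point reached. locked(y) is concluded only by (8); (8) needs active(obj3) (never derived).

no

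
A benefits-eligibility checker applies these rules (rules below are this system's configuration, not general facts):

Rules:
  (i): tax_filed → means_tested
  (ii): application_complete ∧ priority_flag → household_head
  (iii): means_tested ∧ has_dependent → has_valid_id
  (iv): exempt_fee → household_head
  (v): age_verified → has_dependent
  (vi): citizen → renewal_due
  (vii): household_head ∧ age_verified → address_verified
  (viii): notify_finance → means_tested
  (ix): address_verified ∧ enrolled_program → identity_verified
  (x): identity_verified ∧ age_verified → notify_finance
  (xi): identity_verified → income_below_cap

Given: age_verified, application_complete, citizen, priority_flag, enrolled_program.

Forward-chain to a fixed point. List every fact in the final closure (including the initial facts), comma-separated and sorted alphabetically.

Round 1 fires (ii), (v), (vi), giving household_head, has_dependent, renewal_due.
Round 2 fires (vii), giving address_verified.
Round 3 fires (ix), giving identity_verified.
Round 4 fires (x), (xi), giving notify_finance, income_below_cap.
Round 5 fires (viii), giving means_tested.
Round 6 fires (iii), giving has_valid_id.

address_verified, age_verified, application_complete, citizen, enrolled_program, has_dependent, has_valid_id, household_head, identity_verified, income_below_cap, means_tested, notify_finance, priority_flag, renewal_due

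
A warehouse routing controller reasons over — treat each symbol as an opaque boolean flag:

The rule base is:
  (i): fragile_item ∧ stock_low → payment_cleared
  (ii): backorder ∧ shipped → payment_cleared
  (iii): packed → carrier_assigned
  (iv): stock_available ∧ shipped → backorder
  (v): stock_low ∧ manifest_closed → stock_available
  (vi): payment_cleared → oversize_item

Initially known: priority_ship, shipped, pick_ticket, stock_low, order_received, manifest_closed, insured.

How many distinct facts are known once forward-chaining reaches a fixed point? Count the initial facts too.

Round 1: (v) [stock_low ∧ manifest_closed → stock_available]. New: stock_available.
Round 2: (iv) [stock_available ∧ shipped → backorder]. New: backorder.
Round 3: (ii) [backorder ∧ shipped → payment_cleared]. New: payment_cleared.
Round 4: (vi) [payment_cleared → oversize_item]. New: oversize_item.
Closure: {backorder, insured, manifest_closed, order_received, oversize_item, payment_cleared, pick_ticket, priority_ship, shipped, stock_available, stock_low} — 11 facts.

11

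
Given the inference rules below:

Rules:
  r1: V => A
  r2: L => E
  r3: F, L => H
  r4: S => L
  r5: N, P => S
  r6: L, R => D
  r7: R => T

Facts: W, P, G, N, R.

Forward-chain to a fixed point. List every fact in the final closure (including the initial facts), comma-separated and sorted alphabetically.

Round 1 fires r5, r7, giving S, T.
Round 2 fires r4, giving L.
Round 3 fires r2, r6, giving E, D.

D, E, G, L, N, P, R, S, T, W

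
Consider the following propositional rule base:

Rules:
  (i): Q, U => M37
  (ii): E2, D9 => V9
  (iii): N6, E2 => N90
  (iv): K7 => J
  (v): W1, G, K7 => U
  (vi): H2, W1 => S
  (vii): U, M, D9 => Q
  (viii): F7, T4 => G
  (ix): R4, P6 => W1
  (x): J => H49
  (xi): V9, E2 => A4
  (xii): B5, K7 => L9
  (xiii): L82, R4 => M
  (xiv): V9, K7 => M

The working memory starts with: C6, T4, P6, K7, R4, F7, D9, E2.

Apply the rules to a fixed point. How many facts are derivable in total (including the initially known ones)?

Round 1 — (ii), (iv), (viii), (ix), derive V9, J, G, W1.
Round 2 — (v), (x), (xi), (xiv), derive U, H49, A4, M.
Round 3 — (vii), derive Q.
Round 4 — (i), derive M37.
Closure: {A4, C6, D9, E2, F7, G, H49, J, K7, M, M37, P6, Q, R4, T4, U, V9, W1} — 18 facts.

18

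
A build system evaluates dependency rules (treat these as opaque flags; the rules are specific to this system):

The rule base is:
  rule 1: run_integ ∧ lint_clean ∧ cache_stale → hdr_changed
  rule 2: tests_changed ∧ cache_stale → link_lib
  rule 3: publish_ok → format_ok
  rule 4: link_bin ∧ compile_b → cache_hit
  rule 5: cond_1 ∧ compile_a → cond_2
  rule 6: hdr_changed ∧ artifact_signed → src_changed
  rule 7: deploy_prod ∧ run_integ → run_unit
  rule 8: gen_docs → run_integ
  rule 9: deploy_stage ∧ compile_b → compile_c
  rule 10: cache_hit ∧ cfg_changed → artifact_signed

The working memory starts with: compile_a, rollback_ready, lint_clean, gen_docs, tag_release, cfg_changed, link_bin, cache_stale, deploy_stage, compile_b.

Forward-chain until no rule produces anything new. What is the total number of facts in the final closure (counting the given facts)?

[1] rule 4 [link_bin ∧ compile_b → cache_hit]; rule 8 [gen_docs → run_integ]; rule 9 [deploy_stage ∧ compile_b → compile_c]. ⇒ new: cache_hit, run_integ, compile_c.
[2] rule 1 [run_integ ∧ lint_clean ∧ cache_stale → hdr_changed]; rule 10 [cache_hit ∧ cfg_changed → artifact_signed]. ⇒ new: hdr_changed, artifact_signed.
[3] rule 6 [hdr_changed ∧ artifact_signed → src_changed]. ⇒ new: src_changed.
Closure: {artifact_signed, cache_hit, cache_stale, cfg_changed, compile_a, compile_b, compile_c, deploy_stage, gen_docs, hdr_changed, link_bin, lint_clean, rollback_ready, run_integ, src_changed, tag_release} — 16 facts.

16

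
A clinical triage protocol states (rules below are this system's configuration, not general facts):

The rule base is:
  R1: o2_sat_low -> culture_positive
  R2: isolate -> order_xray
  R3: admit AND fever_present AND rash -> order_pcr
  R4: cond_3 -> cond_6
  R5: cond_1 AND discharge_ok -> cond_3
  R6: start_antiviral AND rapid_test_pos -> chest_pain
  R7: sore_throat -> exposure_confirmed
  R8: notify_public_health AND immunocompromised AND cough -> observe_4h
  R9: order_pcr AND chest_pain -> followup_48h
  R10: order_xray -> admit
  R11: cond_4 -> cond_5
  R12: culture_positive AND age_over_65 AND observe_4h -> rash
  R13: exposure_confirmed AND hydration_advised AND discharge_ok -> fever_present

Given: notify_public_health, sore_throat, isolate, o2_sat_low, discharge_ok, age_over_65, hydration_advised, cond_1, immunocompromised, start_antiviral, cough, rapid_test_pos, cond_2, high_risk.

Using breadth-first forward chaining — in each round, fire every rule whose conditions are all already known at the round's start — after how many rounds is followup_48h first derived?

[1] R1 [o2_sat_low -> culture_positive]; R2 [isolate -> order_xray]; R5 [cond_1 AND discharge_ok -> cond_3]; R6 [start_antiviral AND rapid_test_pos -> chest_pain]; R7 [sore_throat -> exposure_confirmed]; R8 [notify_public_health AND immunocompromised AND cough -> observe_4h]. ⇒ new: culture_positive, order_xray, cond_3, chest_pain, exposure_confirmed, observe_4h.
[2] R4 [cond_3 -> cond_6]; R10 [order_xray -> admit]; R12 [culture_positive AND age_over_65 AND observe_4h -> rash]; R13 [exposure_confirmed AND hydration_advised AND discharge_ok -> fever_present]. ⇒ new: cond_6, admit, rash, fever_present.
[3] R3 [admit AND fever_present AND rash -> order_pcr]. ⇒ new: order_pcr.
[4] R9 [order_pcr AND chest_pain -> followup_48h]. ⇒ new: followup_48h.
followup_48h first appears in round 4.

4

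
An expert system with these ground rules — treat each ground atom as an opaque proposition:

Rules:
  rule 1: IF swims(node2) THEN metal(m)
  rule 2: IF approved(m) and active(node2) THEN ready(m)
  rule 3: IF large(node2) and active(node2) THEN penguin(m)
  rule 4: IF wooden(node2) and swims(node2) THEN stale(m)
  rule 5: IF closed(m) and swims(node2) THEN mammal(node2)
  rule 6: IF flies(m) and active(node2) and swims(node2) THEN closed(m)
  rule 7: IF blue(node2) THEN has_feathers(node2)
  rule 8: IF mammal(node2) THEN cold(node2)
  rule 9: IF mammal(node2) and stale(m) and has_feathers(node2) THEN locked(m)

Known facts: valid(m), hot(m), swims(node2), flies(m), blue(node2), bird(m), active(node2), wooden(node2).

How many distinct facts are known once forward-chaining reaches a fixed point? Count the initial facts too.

Round 1: rule 1 [IF swims(node2) THEN metal(m)]; rule 4 [IF wooden(node2) and swims(node2) THEN stale(m)]; rule 6 [IF flies(m) and active(node2) and swims(node2) THEN closed(m)]; rule 7 [IF blue(node2) THEN has_feathers(node2)]. New: metal(m), stale(m), closed(m), has_feathers(node2).
Round 2: rule 5 [IF closed(m) and swims(node2) THEN mammal(node2)]. New: mammal(node2).
Round 3: rule 8 [IF mammal(node2) THEN cold(node2)]; rule 9 [IF mammal(node2) and stale(m) and has_feathers(node2) THEN locked(m)]. New: cold(node2), locked(m).
Closure: {active(node2), bird(m), blue(node2), closed(m), cold(node2), flies(m), has_feathers(node2), hot(m), locked(m), mammal(node2), metal(m), stale(m), swims(node2), valid(m), wooden(node2)} — 15 facts.

15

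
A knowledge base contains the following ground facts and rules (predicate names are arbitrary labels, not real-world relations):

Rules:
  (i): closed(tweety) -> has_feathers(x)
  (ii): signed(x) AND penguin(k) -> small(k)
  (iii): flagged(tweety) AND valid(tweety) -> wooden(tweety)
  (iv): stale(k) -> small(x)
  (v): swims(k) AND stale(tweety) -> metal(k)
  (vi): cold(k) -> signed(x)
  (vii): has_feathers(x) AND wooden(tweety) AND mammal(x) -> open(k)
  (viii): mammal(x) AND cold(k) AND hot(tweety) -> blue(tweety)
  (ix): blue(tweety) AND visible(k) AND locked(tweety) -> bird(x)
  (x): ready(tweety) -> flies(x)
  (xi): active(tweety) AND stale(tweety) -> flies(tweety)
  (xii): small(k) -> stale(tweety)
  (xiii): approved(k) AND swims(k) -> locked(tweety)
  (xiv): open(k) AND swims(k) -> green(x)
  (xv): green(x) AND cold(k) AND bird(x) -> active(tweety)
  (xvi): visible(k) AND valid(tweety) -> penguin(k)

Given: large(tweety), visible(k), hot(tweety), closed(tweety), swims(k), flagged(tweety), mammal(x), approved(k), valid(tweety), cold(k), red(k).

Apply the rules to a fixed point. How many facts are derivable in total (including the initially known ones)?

25

Round 1 — (i), (iii), (vi), (viii), (xiii), (xvi), derive has_feathers(x), wooden(tweety), signed(x), blue(tweety), locked(tweety), penguin(k).
Round 2 — (ii), (vii), (ix), derive small(k), open(k), bird(x).
Round 3 — (xii), (xiv), derive stale(tweety), green(x).
Round 4 — (v), (xv), derive metal(k), active(tweety).
Round 5 — (xi), derive flies(tweety).
Closure: {active(tweety), approved(k), bird(x), blue(tweety), closed(tweety), cold(k), flagged(tweety), flies(tweety), green(x), has_feathers(x), hot(tweety), large(tweety), locked(tweety), mammal(x), metal(k), open(k), penguin(k), red(k), signed(x), small(k), stale(tweety), swims(k), valid(tweety), visible(k), wooden(tweety)} — 25 facts.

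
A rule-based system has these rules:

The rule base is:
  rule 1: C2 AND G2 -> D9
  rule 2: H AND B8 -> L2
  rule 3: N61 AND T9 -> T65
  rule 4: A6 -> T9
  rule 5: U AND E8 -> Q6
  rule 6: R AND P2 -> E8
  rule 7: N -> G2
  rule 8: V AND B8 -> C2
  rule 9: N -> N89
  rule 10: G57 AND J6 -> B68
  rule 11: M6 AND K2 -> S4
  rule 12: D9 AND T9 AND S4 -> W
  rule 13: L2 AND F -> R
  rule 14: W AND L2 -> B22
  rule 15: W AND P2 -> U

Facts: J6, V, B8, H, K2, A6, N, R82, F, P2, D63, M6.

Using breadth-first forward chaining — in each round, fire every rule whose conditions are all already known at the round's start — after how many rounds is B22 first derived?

4

Round 1 — rule 2, rule 4, rule 7, rule 8, rule 9, rule 11, derive L2, T9, G2, C2, N89, S4.
Round 2 — rule 1, rule 13, derive D9, R.
Round 3 — rule 6, rule 12, derive E8, W.
Round 4 — rule 14, rule 15, derive B22, U.
B22 first appears in round 4.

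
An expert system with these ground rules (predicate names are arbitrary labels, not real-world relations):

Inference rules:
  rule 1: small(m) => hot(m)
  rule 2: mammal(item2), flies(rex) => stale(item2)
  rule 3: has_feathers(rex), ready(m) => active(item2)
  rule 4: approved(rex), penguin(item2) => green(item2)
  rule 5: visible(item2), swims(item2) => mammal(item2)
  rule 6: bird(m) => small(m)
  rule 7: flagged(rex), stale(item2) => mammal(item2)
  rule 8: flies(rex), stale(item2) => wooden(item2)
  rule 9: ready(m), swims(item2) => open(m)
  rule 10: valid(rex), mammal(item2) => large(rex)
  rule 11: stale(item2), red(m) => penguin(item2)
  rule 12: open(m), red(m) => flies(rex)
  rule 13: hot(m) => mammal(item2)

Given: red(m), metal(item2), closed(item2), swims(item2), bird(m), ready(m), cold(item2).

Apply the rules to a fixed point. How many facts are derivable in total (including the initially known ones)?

Round 1: rule 6 [bird(m) => small(m)]; rule 9 [ready(m), swims(item2) => open(m)]. Adds small(m), open(m).
Round 2: rule 1 [small(m) => hot(m)]; rule 12 [open(m), red(m) => flies(rex)]. Adds hot(m), flies(rex).
Round 3: rule 13 [hot(m) => mammal(item2)]. Adds mammal(item2).
Round 4: rule 2 [mammal(item2), flies(rex) => stale(item2)]. Adds stale(item2).
Round 5: rule 8 [flies(rex), stale(item2) => wooden(item2)]; rule 11 [stale(item2), red(m) => penguin(item2)]. Adds wooden(item2), penguin(item2).
Closure: {bird(m), closed(item2), cold(item2), flies(rex), hot(m), mammal(item2), metal(item2), open(m), penguin(item2), ready(m), red(m), small(m), stale(item2), swims(item2), wooden(item2)} — 15 facts.

15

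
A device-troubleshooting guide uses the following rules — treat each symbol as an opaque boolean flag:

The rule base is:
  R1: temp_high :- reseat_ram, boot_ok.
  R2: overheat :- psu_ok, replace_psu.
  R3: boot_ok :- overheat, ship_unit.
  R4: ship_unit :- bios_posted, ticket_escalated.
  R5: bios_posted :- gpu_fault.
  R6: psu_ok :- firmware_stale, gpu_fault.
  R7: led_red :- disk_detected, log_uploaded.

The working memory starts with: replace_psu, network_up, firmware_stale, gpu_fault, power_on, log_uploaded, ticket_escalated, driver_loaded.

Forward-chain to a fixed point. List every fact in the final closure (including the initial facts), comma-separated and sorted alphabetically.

[1] R5 [bios_posted :- gpu_fault.]; R6 [psu_ok :- firmware_stale, gpu_fault.]. ⇒ new: bios_posted, psu_ok.
[2] R2 [overheat :- psu_ok, replace_psu.]; R4 [ship_unit :- bios_posted, ticket_escalated.]. ⇒ new: overheat, ship_unit.
[3] R3 [boot_ok :- overheat, ship_unit.]. ⇒ new: boot_ok.

bios_posted, boot_ok, driver_loaded, firmware_stale, gpu_fault, log_uploaded, network_up, overheat, power_on, psu_ok, replace_psu, ship_unit, ticket_escalated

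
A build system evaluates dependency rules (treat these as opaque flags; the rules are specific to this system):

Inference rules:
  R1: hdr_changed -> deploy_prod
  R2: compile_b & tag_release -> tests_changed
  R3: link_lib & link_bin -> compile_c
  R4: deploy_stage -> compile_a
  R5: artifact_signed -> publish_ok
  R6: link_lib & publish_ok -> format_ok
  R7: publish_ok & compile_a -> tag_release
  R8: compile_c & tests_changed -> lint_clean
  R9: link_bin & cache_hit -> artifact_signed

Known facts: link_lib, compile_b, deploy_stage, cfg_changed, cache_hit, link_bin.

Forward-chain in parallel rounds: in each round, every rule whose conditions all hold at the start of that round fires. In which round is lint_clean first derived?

Round 1 fires R3, R4, R9, giving compile_c, compile_a, artifact_signed.
Round 2 fires R5, giving publish_ok.
Round 3 fires R6, R7, giving format_ok, tag_release.
Round 4 fires R2, giving tests_changed.
Round 5 fires R8, giving lint_clean.
lint_clean first appears in round 5.

5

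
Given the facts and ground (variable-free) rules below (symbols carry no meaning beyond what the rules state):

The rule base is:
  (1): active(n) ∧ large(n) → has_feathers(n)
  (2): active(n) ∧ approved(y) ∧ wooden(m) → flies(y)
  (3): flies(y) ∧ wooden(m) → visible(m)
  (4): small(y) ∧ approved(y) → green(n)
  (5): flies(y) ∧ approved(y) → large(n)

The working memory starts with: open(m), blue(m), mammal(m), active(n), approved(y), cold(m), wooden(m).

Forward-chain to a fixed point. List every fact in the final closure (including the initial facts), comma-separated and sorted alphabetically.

active(n), approved(y), blue(m), cold(m), flies(y), has_feathers(n), large(n), mammal(m), open(m), visible(m), wooden(m)

Round 1: (2) [active(n) ∧ approved(y) ∧ wooden(m) → flies(y)]. New: flies(y).
Round 2: (3) [flies(y) ∧ wooden(m) → visible(m)]; (5) [flies(y) ∧ approved(y) → large(n)]. New: visible(m), large(n).
Round 3: (1) [active(n) ∧ large(n) → has_feathers(n)]. New: has_feathers(n).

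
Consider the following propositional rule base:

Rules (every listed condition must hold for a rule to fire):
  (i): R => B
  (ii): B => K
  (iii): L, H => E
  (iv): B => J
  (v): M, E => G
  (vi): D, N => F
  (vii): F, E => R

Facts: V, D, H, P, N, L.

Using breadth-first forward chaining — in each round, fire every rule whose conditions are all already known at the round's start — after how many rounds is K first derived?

Round 1: (iii) [L, H => E]; (vi) [D, N => F]. New: E, F.
Round 2: (vii) [F, E => R]. New: R.
Round 3: (i) [R => B]. New: B.
Round 4: (ii) [B => K]; (iv) [B => J]. New: K, J.
K first appears in round 4.

4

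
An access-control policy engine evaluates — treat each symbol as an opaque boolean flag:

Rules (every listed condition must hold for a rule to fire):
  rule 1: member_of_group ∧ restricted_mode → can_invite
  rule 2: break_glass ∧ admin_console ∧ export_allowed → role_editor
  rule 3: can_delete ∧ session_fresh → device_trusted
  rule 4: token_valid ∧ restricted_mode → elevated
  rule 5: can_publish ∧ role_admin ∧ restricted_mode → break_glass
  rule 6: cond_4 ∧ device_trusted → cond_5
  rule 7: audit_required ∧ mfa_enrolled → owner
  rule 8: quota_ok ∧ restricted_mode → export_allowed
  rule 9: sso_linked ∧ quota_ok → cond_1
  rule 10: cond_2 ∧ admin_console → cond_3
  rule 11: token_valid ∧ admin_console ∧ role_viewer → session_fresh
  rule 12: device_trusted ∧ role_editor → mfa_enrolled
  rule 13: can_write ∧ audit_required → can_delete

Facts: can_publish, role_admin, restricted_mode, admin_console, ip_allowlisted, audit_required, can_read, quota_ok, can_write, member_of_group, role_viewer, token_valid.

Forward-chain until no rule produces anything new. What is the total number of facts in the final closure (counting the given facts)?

22

Round 1: rule 1 [member_of_group ∧ restricted_mode → can_invite]; rule 4 [token_valid ∧ restricted_mode → elevated]; rule 5 [can_publish ∧ role_admin ∧ restricted_mode → break_glass]; rule 8 [quota_ok ∧ restricted_mode → export_allowed]; rule 11 [token_valid ∧ admin_console ∧ role_viewer → session_fresh]; rule 13 [can_write ∧ audit_required → can_delete]. New: can_invite, elevated, break_glass, export_allowed, session_fresh, can_delete.
Round 2: rule 2 [break_glass ∧ admin_console ∧ export_allowed → role_editor]; rule 3 [can_delete ∧ session_fresh → device_trusted]. New: role_editor, device_trusted.
Round 3: rule 12 [device_trusted ∧ role_editor → mfa_enrolled]. New: mfa_enrolled.
Round 4: rule 7 [audit_required ∧ mfa_enrolled → owner]. New: owner.
Closure: {admin_console, audit_required, break_glass, can_delete, can_invite, can_publish, can_read, can_write, device_trusted, elevated, export_allowed, ip_allowlisted, member_of_group, mfa_enrolled, owner, quota_ok, restricted_mode, role_admin, role_editor, role_viewer, session_fresh, token_valid} — 22 facts.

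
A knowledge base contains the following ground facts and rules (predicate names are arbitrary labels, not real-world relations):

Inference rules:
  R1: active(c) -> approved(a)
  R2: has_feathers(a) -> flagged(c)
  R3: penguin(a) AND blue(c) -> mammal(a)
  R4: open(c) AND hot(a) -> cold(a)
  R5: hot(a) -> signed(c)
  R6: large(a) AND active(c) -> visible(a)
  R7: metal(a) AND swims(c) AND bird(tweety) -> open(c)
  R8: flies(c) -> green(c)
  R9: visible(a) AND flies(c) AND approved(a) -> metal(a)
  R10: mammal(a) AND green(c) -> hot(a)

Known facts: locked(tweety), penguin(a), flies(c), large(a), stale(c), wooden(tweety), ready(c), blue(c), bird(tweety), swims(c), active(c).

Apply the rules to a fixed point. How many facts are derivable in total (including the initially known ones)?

20

[1] R1 [active(c) -> approved(a)]; R3 [penguin(a) AND blue(c) -> mammal(a)]; R6 [large(a) AND active(c) -> visible(a)]; R8 [flies(c) -> green(c)]. ⇒ new: approved(a), mammal(a), visible(a), green(c).
[2] R9 [visible(a) AND flies(c) AND approved(a) -> metal(a)]; R10 [mammal(a) AND green(c) -> hot(a)]. ⇒ new: metal(a), hot(a).
[3] R5 [hot(a) -> signed(c)]; R7 [metal(a) AND swims(c) AND bird(tweety) -> open(c)]. ⇒ new: signed(c), open(c).
[4] R4 [open(c) AND hot(a) -> cold(a)]. ⇒ new: cold(a).
Closure: {active(c), approved(a), bird(tweety), blue(c), cold(a), flies(c), green(c), hot(a), large(a), locked(tweety), mammal(a), metal(a), open(c), penguin(a), ready(c), signed(c), stale(c), swims(c), visible(a), wooden(tweety)} — 20 facts.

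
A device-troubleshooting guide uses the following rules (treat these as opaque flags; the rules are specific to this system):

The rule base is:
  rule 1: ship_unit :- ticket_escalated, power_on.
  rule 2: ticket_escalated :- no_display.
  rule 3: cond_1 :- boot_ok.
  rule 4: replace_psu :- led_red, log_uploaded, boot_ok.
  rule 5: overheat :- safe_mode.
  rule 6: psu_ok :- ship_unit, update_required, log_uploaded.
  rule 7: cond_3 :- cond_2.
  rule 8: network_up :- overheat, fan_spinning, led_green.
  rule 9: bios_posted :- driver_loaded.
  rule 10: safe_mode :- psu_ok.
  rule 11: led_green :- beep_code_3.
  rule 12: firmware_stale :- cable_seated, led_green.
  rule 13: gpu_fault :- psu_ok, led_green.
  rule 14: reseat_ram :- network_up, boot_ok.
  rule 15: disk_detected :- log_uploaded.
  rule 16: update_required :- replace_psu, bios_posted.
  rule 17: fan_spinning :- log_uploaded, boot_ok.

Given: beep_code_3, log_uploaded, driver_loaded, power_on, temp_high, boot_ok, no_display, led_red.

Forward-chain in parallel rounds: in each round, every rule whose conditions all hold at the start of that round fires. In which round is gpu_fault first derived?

Round 1 — rule 2, rule 3, rule 4, rule 9, rule 11, rule 15, rule 17, derive ticket_escalated, cond_1, replace_psu, bios_posted, led_green, disk_detected, fan_spinning.
Round 2 — rule 1, rule 16, derive ship_unit, update_required.
Round 3 — rule 6, derive psu_ok.
Round 4 — rule 10, rule 13, derive safe_mode, gpu_fault.
gpu_fault first appears in round 4.

4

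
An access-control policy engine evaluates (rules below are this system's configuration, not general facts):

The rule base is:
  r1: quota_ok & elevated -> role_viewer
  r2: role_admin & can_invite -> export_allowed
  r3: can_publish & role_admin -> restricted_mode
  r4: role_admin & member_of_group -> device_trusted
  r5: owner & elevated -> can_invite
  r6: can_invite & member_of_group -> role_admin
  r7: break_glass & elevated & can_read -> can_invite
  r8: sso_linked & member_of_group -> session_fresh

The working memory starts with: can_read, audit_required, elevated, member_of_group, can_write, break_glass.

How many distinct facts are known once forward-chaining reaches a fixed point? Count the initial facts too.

10

Round 1: r7 [break_glass & elevated & can_read -> can_invite]. New: can_invite.
Round 2: r6 [can_invite & member_of_group -> role_admin]. New: role_admin.
Round 3: r2 [role_admin & can_invite -> export_allowed]; r4 [role_admin & member_of_group -> device_trusted]. New: export_allowed, device_trusted.
Closure: {audit_required, break_glass, can_invite, can_read, can_write, device_trusted, elevated, export_allowed, member_of_group, role_admin} — 10 facts.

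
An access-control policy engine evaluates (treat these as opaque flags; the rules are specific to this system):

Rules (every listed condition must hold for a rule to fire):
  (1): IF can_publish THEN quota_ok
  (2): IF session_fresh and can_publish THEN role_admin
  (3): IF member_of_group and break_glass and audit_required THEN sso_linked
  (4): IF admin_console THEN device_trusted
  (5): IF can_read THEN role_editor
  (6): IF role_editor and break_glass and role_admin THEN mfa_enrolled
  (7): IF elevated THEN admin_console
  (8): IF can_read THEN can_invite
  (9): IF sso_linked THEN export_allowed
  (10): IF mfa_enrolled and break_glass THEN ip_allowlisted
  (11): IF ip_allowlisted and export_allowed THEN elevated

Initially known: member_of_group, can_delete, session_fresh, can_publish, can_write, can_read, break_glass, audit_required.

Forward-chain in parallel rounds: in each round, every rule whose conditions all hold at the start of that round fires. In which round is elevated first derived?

[1] (1) [IF can_publish THEN quota_ok]; (2) [IF session_fresh and can_publish THEN role_admin]; (3) [IF member_of_group and break_glass and audit_required THEN sso_linked]; (5) [IF can_read THEN role_editor]; (8) [IF can_read THEN can_invite]. ⇒ new: quota_ok, role_admin, sso_linked, role_editor, can_invite.
[2] (6) [IF role_editor and break_glass and role_admin THEN mfa_enrolled]; (9) [IF sso_linked THEN export_allowed]. ⇒ new: mfa_enrolled, export_allowed.
[3] (10) [IF mfa_enrolled and break_glass THEN ip_allowlisted]. ⇒ new: ip_allowlisted.
[4] (11) [IF ip_allowlisted and export_allowed THEN elevated]. ⇒ new: elevated.
elevated first appears in round 4.

4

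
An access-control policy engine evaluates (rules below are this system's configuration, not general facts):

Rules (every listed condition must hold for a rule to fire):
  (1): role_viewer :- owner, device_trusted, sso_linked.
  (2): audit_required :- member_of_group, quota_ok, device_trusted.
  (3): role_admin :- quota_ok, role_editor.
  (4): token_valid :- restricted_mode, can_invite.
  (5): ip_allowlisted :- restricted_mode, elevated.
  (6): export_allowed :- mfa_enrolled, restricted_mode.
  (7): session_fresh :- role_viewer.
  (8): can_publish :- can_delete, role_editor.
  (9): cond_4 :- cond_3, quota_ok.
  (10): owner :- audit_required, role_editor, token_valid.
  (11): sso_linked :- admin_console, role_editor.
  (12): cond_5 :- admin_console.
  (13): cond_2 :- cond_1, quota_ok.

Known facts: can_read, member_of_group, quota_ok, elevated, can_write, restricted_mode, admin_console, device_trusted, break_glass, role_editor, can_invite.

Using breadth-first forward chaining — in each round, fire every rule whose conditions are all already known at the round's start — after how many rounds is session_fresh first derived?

4

Round 1 — (2), (3), (4), (5), (11), (12), derive audit_required, role_admin, token_valid, ip_allowlisted, sso_linked, cond_5.
Round 2 — (10), derive owner.
Round 3 — (1), derive role_viewer.
Round 4 — (7), derive session_fresh.
session_fresh first appears in round 4.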